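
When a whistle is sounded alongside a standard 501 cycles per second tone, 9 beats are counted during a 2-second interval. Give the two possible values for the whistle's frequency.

496.5 Hz or 505.5 Hz

Beat frequency = 9/2 = 4.5 Hz.
|f − 501| = 4.5, so f = 501 ± 4.5.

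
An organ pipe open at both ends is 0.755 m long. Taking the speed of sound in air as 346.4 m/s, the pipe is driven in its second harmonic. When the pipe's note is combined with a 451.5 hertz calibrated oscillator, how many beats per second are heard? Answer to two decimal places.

7.31 Hz

Open pipe: f_n = n·v/(2L) = 2·346.4/(2·0.755) = 458.8079 Hz.
f_beat = |458.8079 − 451.5| = 7.31 Hz.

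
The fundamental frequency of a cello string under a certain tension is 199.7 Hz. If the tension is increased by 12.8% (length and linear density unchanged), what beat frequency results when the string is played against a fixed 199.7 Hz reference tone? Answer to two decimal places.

12.40 Hz

For a string, f ∝ √T, so the new frequency is 199.7·√1.128 = 212.0961 Hz.
f_beat = |212.0961 − 199.7| = 12.40 Hz.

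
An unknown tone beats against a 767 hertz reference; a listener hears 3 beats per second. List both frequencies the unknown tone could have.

764 Hz or 770 Hz

|f − 767| = 3, so f = 767 ± 3.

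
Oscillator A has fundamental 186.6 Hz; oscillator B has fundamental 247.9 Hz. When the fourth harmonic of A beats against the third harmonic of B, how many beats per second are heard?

2.7 Hz

Fourth harmonic of the first: 4·186.6 = 746.4 Hz.
Third harmonic of the second: 3·247.9 = 743.7 Hz.
f_beat = |746.4 − 743.7| = 2.7 Hz.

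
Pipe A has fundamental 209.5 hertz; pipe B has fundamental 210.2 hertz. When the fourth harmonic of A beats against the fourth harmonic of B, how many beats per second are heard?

2.8 Hz

Fourth harmonic of the first: 4·209.5 = 838.0 Hz.
Fourth harmonic of the second: 4·210.2 = 840.8 Hz.
f_beat = |838.0 − 840.8| = 2.8 Hz.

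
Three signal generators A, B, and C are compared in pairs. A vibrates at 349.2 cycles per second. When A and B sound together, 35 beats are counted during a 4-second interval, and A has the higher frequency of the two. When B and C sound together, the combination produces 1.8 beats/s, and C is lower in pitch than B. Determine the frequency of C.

A–B: Beat frequency = 35/4 = 8.75 Hz.
B is below A, so f_B = 349.2 − 8.75 = 340.45 Hz.
C is below B, so f_C = 340.45 − 1.8 = 338.65 Hz.

338.65 Hz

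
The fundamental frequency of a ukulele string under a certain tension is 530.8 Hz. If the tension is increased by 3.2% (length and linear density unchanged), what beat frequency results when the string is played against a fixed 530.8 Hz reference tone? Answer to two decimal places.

8.43 Hz

For a string, f ∝ √T, so the new frequency is 530.8·√1.032 = 539.2259 Hz.
f_beat = |539.2259 − 530.8| = 8.43 Hz.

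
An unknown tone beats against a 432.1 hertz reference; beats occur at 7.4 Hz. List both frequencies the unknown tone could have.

424.7 Hz or 439.5 Hz

|f − 432.1| = 7.4, so f = 432.1 ± 7.4.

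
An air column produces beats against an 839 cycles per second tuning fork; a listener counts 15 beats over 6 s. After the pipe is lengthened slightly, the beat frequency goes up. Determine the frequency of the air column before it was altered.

836.5 Hz

Beat frequency = 15/6 = 2.5 Hz.
|f − 839| = 2.5, so the air column was at either 836.5 Hz or 841.5 Hz.
A longer pipe has a lower fundamental; the adjustment lowers the air column's frequency.
The beat rate rose, so the adjustment moved the air column further from 839 Hz — it was already below the reference.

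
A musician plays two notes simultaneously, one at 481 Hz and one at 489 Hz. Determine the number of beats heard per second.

8 Hz

The beat frequency equals the magnitude of the frequency difference.
|481 − 489| = 8 Hz.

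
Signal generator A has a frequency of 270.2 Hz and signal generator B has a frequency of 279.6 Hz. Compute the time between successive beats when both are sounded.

0.106 s

f_beat = |270.2 − 279.6| = 9.4 Hz.
Beat period T = 1 / f_beat = 1 / 9.4 s.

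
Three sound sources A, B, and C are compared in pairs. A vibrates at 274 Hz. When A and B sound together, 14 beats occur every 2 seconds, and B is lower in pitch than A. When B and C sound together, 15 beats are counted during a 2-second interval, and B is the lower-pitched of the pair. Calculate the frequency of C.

A–B: Beat frequency = 14/2 = 7 Hz.
B is below A, so f_B = 274 − 7 = 267 Hz.
B–C: Beat frequency = 15/2 = 7.5 Hz.
C is above B, so f_C = 267 + 7.5 = 274.5 Hz.

274.5 Hz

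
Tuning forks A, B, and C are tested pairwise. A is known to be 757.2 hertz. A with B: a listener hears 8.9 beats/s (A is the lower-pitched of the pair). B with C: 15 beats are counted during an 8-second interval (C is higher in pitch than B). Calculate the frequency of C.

767.975 Hz

B is above A, so f_B = 757.2 + 8.9 = 766.1 Hz.
B–C: Beat frequency = 15/8 = 1.875 Hz.
C is above B, so f_C = 766.1 + 1.875 = 767.975 Hz.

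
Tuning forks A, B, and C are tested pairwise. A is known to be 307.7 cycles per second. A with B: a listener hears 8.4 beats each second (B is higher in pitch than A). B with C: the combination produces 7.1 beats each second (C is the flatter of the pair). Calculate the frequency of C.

B is above A, so f_B = 307.7 + 8.4 = 316.1 Hz.
C is below B, so f_C = 316.1 − 7.1 = 309 Hz.

309 Hz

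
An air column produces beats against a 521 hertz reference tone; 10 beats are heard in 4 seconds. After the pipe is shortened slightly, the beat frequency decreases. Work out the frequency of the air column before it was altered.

Beat frequency = 10/4 = 2.5 Hz.
|f − 521| = 2.5, so the air column was at either 518.5 Hz or 523.5 Hz.
A shorter pipe has a higher fundamental; the adjustment raises the air column's frequency.
The beat rate fell, so the adjustment moved the air column toward 521 Hz — it must have started below the reference.

518.5 Hz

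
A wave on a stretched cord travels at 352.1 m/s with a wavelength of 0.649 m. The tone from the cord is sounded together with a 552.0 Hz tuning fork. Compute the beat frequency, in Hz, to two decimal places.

Source frequency f = v/λ = 352.1/0.649 = 542.5270 Hz.
f_beat = |542.5270 − 552.0| = 9.47 Hz.

9.47 Hz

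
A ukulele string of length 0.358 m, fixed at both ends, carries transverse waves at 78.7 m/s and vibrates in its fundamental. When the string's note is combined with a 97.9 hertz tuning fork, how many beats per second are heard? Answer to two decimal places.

For a string fixed at both ends, f_n = n·v/(2L) = 1·78.7/(2·0.358) = 109.9162 Hz.
f_beat = |109.9162 − 97.9| = 12.02 Hz.

12.02 Hz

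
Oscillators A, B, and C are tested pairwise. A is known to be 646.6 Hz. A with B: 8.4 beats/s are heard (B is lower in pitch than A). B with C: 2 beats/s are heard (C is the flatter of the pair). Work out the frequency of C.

636.2 Hz

B is below A, so f_B = 646.6 − 8.4 = 638.2 Hz.
C is below B, so f_C = 638.2 − 2 = 636.2 Hz.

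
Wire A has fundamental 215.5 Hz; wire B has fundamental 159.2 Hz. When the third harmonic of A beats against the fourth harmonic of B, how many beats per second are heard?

Third harmonic of the first: 3·215.5 = 646.5 Hz.
Fourth harmonic of the second: 4·159.2 = 636.8 Hz.
f_beat = |646.5 − 636.8| = 9.7 Hz.

9.7 Hz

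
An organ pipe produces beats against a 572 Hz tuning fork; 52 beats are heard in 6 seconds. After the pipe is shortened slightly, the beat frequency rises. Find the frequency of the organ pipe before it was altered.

580.6667 Hz

Beat frequency = 52/6 = 8.6667 Hz.
|f − 572| = 8.6667, so the organ pipe was at either 563.3333 Hz or 580.6667 Hz.
A shorter pipe has a higher fundamental; the adjustment raises the organ pipe's frequency.
The beat rate rose, so the adjustment moved the organ pipe further from 572 Hz — it was already above the reference.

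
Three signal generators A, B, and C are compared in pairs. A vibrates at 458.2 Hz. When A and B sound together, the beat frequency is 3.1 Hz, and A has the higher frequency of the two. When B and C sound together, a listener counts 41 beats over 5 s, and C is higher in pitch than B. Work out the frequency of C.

B is below A, so f_B = 458.2 − 3.1 = 455.1 Hz.
B–C: Beat frequency = 41/5 = 8.2 Hz.
C is above B, so f_C = 455.1 + 8.2 = 463.3 Hz.

463.3 Hz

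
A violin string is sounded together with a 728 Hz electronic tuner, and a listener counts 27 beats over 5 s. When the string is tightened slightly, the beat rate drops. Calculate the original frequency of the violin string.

Beat frequency = 27/5 = 5.4 Hz.
|f − 728| = 5.4, so the violin string was at either 722.6 Hz or 733.4 Hz.
Increasing tension raises a string's frequency; the adjustment raises the violin string's frequency.
The beat rate fell, so the adjustment moved the violin string toward 728 Hz — it must have started below the reference.

722.6 Hz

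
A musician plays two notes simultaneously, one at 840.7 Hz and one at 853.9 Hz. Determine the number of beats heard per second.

Beats arise from superposition of two nearby frequencies; the beat rate is |f₁ − f₂|.
|840.7 − 853.9| = 13.2 Hz.

13.2 Hz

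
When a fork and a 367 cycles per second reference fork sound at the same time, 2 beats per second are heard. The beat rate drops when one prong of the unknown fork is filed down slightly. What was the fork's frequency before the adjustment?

|f − 367| = 2, so the fork was at either 365 Hz or 369 Hz.
Filing a prong removes mass and raises the fork's frequency; the adjustment raises the fork's frequency.
The beat rate fell, so the adjustment moved the fork toward 367 Hz — it must have started below the reference.

365 Hz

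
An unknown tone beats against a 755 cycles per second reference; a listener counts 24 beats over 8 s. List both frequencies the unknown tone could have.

752 Hz or 758 Hz

Beat frequency = 24/8 = 3 Hz.
|f − 755| = 3, so f = 755 ± 3.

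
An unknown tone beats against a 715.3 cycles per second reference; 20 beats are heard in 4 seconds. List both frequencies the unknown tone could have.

Beat frequency = 20/4 = 5 Hz.
|f − 715.3| = 5, so f = 715.3 ± 5.

710.3 Hz or 720.3 Hz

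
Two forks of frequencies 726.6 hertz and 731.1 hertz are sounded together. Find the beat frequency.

Beats arise from superposition of two nearby frequencies; the beat rate is |f₁ − f₂|.
|726.6 − 731.1| = 4.5 Hz.

4.5 Hz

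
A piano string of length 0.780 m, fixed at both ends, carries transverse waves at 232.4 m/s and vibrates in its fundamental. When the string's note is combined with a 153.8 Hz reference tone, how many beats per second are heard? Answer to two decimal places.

4.83 Hz

For a string fixed at both ends, f_n = n·v/(2L) = 1·232.4/(2·0.780) = 148.9744 Hz.
f_beat = |148.9744 − 153.8| = 4.83 Hz.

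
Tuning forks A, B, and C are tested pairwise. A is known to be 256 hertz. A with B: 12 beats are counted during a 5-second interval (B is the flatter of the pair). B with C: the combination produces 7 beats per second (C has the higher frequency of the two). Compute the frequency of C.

A–B: Beat frequency = 12/5 = 2.4 Hz.
B is below A, so f_B = 256 − 2.4 = 253.6 Hz.
C is above B, so f_C = 253.6 + 7 = 260.6 Hz.

260.6 Hz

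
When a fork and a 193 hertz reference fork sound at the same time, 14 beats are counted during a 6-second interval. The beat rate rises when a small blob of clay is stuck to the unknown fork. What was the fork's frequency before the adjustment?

Beat frequency = 14/6 = 2.3333 Hz.
|f − 193| = 2.3333, so the fork was at either 190.6667 Hz or 195.3333 Hz.
Adding mass to a fork lowers its frequency; the adjustment lowers the fork's frequency.
The beat rate rose, so the adjustment moved the fork further from 193 Hz — it was already below the reference.

190.6667 Hz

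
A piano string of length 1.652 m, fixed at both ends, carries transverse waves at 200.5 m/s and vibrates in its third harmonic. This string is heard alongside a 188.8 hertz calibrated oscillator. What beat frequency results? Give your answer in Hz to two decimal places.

For a string fixed at both ends, f_n = n·v/(2L) = 3·200.5/(2·1.652) = 182.0521 Hz.
f_beat = |182.0521 − 188.8| = 6.75 Hz.

6.75 Hz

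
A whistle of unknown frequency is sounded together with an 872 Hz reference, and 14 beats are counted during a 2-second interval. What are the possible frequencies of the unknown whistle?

Beat frequency = 14/2 = 7 Hz.
|f − 872| = 7, so f = 872 ± 7.

865 Hz or 879 Hz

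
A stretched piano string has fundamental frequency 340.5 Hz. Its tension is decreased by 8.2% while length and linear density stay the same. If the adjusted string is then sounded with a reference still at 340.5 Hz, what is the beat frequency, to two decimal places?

14.26 Hz

For a string, f ∝ √T, so the new frequency is 340.5·√0.918 = 326.2409 Hz.
f_beat = |326.2409 − 340.5| = 14.26 Hz.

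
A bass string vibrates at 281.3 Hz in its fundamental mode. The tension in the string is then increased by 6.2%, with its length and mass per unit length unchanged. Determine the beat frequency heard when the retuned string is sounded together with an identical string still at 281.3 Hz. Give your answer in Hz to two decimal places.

For a string, f ∝ √T, so the new frequency is 281.3·√1.062 = 289.8892 Hz.
f_beat = |289.8892 − 281.3| = 8.59 Hz.

8.59 Hz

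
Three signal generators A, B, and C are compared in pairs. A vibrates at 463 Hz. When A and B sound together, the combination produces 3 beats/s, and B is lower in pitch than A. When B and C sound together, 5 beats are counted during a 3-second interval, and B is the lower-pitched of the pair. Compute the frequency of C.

461.6667 Hz

B is below A, so f_B = 463 − 3 = 460 Hz.
B–C: Beat frequency = 5/3 = 1.6667 Hz.
C is above B, so f_C = 460 + 1.6667 = 461.6667 Hz.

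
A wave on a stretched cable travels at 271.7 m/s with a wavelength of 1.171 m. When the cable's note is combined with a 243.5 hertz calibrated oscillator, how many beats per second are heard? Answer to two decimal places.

11.48 Hz

Source frequency f = v/λ = 271.7/1.171 = 232.0239 Hz.
f_beat = |232.0239 − 243.5| = 11.48 Hz.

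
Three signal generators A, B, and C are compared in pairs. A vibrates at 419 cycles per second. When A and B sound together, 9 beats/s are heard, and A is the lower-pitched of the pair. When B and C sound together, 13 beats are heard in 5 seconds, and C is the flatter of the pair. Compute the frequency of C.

425.4 Hz

B is above A, so f_B = 419 + 9 = 428 Hz.
B–C: Beat frequency = 13/5 = 2.6 Hz.
C is below B, so f_C = 428 − 2.6 = 425.4 Hz.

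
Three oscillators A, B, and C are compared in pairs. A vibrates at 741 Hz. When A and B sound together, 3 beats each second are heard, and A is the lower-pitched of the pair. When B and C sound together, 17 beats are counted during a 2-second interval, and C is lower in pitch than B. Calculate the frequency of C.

B is above A, so f_B = 741 + 3 = 744 Hz.
B–C: Beat frequency = 17/2 = 8.5 Hz.
C is below B, so f_C = 744 − 8.5 = 735.5 Hz.

735.5 Hz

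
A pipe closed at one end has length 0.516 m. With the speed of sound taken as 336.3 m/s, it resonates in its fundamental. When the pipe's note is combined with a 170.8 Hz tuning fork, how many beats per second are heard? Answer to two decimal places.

7.86 Hz

Closed pipe (odd harmonics): f_n = n·v/(4L) = 1·336.3/(4·0.516) = 162.9360 Hz.
f_beat = |162.9360 − 170.8| = 7.86 Hz.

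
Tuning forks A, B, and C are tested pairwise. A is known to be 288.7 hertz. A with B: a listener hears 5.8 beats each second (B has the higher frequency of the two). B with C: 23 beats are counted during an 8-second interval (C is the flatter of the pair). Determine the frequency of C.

291.625 Hz

B is above A, so f_B = 288.7 + 5.8 = 294.5 Hz.
B–C: Beat frequency = 23/8 = 2.875 Hz.
C is below B, so f_C = 294.5 − 2.875 = 291.625 Hz.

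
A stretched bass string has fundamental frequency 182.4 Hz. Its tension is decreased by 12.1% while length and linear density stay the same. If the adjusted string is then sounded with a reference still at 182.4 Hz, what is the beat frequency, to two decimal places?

11.39 Hz

For a string, f ∝ √T, so the new frequency is 182.4·√0.879 = 171.0091 Hz.
f_beat = |171.0091 − 182.4| = 11.39 Hz.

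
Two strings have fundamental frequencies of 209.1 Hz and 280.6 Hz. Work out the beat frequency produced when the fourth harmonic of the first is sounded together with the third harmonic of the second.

Fourth harmonic of the first: 4·209.1 = 836.4 Hz.
Third harmonic of the second: 3·280.6 = 841.8 Hz.
f_beat = |836.4 − 841.8| = 5.4 Hz.

5.4 Hz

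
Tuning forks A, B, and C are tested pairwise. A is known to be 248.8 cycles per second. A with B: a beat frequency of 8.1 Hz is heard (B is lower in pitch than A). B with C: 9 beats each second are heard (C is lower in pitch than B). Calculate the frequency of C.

B is below A, so f_B = 248.8 − 8.1 = 240.7 Hz.
C is below B, so f_C = 240.7 − 9 = 231.7 Hz.

231.7 Hz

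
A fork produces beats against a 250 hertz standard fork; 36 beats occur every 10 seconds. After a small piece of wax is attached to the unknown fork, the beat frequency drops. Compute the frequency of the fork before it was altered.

253.6 Hz

Beat frequency = 36/10 = 3.6 Hz.
|f − 250| = 3.6, so the fork was at either 246.4 Hz or 253.6 Hz.
Loading a fork with wax lowers its frequency; the adjustment lowers the fork's frequency.
The beat rate fell, so the adjustment moved the fork toward 250 Hz — it must have started above the reference.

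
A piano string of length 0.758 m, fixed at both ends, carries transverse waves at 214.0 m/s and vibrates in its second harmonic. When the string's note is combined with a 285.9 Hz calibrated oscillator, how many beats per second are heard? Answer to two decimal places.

3.58 Hz

For a string fixed at both ends, f_n = n·v/(2L) = 2·214.0/(2·0.758) = 282.3219 Hz.
f_beat = |282.3219 − 285.9| = 3.58 Hz.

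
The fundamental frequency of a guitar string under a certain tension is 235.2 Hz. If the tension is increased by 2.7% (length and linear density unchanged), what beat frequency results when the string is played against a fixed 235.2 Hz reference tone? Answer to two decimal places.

3.15 Hz

For a string, f ∝ √T, so the new frequency is 235.2·√1.027 = 238.3541 Hz.
f_beat = |238.3541 − 235.2| = 3.15 Hz.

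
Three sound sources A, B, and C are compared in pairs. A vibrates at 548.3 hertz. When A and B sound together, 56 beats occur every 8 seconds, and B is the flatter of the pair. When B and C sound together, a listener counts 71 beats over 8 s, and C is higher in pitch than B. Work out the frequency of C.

550.175 Hz

A–B: Beat frequency = 56/8 = 7 Hz.
B is below A, so f_B = 548.3 − 7 = 541.3 Hz.
B–C: Beat frequency = 71/8 = 8.875 Hz.
C is above B, so f_C = 541.3 + 8.875 = 550.175 Hz.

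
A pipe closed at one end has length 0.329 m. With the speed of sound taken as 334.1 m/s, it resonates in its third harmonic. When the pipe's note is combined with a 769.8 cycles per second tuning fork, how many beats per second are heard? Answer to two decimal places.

Closed pipe (odd harmonics): f_n = n·v/(4L) = 3·334.1/(4·0.329) = 761.6261 Hz.
f_beat = |761.6261 − 769.8| = 8.17 Hz.

8.17 Hz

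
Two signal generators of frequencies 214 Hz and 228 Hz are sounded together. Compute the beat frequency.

The beat frequency equals the magnitude of the frequency difference.
|214 − 228| = 14 Hz.

14 Hz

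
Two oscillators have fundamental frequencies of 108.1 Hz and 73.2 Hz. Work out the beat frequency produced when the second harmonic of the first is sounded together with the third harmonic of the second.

3.4 Hz

Second harmonic of the first: 2·108.1 = 216.2 Hz.
Third harmonic of the second: 3·73.2 = 219.6 Hz.
f_beat = |216.2 − 219.6| = 3.4 Hz.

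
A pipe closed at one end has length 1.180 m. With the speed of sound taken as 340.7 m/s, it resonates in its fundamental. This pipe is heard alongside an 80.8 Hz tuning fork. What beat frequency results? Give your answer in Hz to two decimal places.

8.62 Hz

Closed pipe (odd harmonics): f_n = n·v/(4L) = 1·340.7/(4·1.180) = 72.1822 Hz.
f_beat = |72.1822 − 80.8| = 8.62 Hz.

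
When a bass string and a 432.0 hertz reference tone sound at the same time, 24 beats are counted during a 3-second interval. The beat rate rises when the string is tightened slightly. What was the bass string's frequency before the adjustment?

Beat frequency = 24/3 = 8 Hz.
|f − 432.0| = 8, so the bass string was at either 424 Hz or 440 Hz.
Increasing tension raises a string's frequency; the adjustment raises the bass string's frequency.
The beat rate rose, so the adjustment moved the bass string further from 432.0 Hz — it was already above the reference.

440 Hz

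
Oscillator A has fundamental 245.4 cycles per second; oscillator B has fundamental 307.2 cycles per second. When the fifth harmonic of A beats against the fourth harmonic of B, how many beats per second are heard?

Fifth harmonic of the first: 5·245.4 = 1227.0 Hz.
Fourth harmonic of the second: 4·307.2 = 1228.8 Hz.
f_beat = |1227.0 − 1228.8| = 1.8 Hz.

1.8 Hz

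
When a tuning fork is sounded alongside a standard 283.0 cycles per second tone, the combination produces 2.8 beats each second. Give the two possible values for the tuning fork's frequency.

280.2 Hz or 285.8 Hz

|f − 283.0| = 2.8, so f = 283.0 ± 2.8.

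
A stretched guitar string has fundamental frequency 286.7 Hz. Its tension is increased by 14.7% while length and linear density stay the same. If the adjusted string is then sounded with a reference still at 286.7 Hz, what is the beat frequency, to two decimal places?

20.35 Hz

For a string, f ∝ √T, so the new frequency is 286.7·√1.147 = 307.0502 Hz.
f_beat = |307.0502 − 286.7| = 20.35 Hz.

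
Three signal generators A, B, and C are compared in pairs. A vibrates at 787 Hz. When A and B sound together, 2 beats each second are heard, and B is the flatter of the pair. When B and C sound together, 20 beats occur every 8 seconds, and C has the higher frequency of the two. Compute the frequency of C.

787.5 Hz

B is below A, so f_B = 787 − 2 = 785 Hz.
B–C: Beat frequency = 20/8 = 2.5 Hz.
C is above B, so f_C = 785 + 2.5 = 787.5 Hz.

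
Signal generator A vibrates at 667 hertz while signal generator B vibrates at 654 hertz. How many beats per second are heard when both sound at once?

f_beat = |f₁ − f₂|.
|667 − 654| = 13 Hz.

13 Hz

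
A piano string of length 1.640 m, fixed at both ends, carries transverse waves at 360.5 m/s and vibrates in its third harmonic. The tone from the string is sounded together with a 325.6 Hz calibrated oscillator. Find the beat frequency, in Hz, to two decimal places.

For a string fixed at both ends, f_n = n·v/(2L) = 3·360.5/(2·1.640) = 329.7256 Hz.
f_beat = |329.7256 − 325.6| = 4.13 Hz.

4.13 Hz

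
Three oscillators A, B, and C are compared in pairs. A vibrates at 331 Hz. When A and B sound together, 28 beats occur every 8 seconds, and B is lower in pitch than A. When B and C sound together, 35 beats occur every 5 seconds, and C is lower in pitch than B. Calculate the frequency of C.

A–B: Beat frequency = 28/8 = 3.5 Hz.
B is below A, so f_B = 331 − 3.5 = 327.5 Hz.
B–C: Beat frequency = 35/5 = 7 Hz.
C is below B, so f_C = 327.5 − 7 = 320.5 Hz.

320.5 Hz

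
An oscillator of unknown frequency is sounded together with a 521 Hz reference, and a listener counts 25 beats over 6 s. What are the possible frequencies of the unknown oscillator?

Beat frequency = 25/6 = 4.1667 Hz.
|f − 521| = 4.1667, so f = 521 ± 4.1667.

516.8333 Hz or 525.1667 Hz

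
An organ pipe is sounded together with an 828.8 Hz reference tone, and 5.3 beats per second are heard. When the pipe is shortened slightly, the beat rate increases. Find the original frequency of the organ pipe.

834.1 Hz

|f − 828.8| = 5.3, so the organ pipe was at either 823.5 Hz or 834.1 Hz.
A shorter pipe has a higher fundamental; the adjustment raises the organ pipe's frequency.
The beat rate rose, so the adjustment moved the organ pipe further from 828.8 Hz — it was already above the reference.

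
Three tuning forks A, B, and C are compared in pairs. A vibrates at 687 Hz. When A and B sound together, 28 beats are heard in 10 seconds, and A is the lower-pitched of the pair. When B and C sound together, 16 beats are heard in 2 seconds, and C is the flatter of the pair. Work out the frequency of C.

A–B: Beat frequency = 28/10 = 2.8 Hz.
B is above A, so f_B = 687 + 2.8 = 689.8 Hz.
B–C: Beat frequency = 16/2 = 8 Hz.
C is below B, so f_C = 689.8 − 8 = 681.8 Hz.

681.8 Hz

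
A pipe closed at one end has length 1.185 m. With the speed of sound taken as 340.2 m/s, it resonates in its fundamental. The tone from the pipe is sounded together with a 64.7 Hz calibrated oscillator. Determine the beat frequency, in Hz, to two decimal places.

Closed pipe (odd harmonics): f_n = n·v/(4L) = 1·340.2/(4·1.185) = 71.7722 Hz.
f_beat = |71.7722 − 64.7| = 7.07 Hz.

7.07 Hz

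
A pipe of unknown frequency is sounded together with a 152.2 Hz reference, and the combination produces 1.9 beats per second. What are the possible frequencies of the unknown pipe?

150.3 Hz or 154.1 Hz

|f − 152.2| = 1.9, so f = 152.2 ± 1.9.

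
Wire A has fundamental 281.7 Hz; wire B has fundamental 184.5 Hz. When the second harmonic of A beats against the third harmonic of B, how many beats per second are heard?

9.9 Hz

Second harmonic of the first: 2·281.7 = 563.4 Hz.
Third harmonic of the second: 3·184.5 = 553.5 Hz.
f_beat = |563.4 − 553.5| = 9.9 Hz.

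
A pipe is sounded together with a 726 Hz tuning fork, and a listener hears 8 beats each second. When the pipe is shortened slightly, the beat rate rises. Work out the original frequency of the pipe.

|f − 726| = 8, so the pipe was at either 718 Hz or 734 Hz.
A shorter pipe has a higher fundamental; the adjustment raises the pipe's frequency.
The beat rate rose, so the adjustment moved the pipe further from 726 Hz — it was already above the reference.

734 Hz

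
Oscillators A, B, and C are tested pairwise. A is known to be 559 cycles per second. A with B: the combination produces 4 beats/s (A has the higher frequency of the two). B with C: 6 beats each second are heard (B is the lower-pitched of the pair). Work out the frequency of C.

561 Hz

B is below A, so f_B = 559 − 4 = 555 Hz.
C is above B, so f_C = 555 + 6 = 561 Hz.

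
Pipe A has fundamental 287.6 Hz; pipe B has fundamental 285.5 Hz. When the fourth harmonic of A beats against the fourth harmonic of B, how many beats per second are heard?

8.4 Hz

Fourth harmonic of the first: 4·287.6 = 1150.4 Hz.
Fourth harmonic of the second: 4·285.5 = 1142.0 Hz.
f_beat = |1150.4 − 1142.0| = 8.4 Hz.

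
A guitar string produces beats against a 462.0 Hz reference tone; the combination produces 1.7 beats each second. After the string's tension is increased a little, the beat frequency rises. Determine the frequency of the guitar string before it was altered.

|f − 462.0| = 1.7, so the guitar string was at either 460.3 Hz or 463.7 Hz.
Higher tension means higher frequency; the adjustment raises the guitar string's frequency.
The beat rate rose, so the adjustment moved the guitar string further from 462.0 Hz — it was already above the reference.

463.7 Hz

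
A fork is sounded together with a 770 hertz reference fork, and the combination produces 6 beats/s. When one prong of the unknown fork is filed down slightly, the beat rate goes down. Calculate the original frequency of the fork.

|f − 770| = 6, so the fork was at either 764 Hz or 776 Hz.
Filing a prong removes mass and raises the fork's frequency; the adjustment raises the fork's frequency.
The beat rate fell, so the adjustment moved the fork toward 770 Hz — it must have started below the reference.

764 Hz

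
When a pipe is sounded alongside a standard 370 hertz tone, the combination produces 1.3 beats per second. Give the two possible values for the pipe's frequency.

|f − 370| = 1.3, so f = 370 ± 1.3.

368.7 Hz or 371.3 Hz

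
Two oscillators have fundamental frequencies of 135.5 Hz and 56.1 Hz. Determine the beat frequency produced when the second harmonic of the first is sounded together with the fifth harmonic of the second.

9.5 Hz

Second harmonic of the first: 2·135.5 = 271.0 Hz.
Fifth harmonic of the second: 5·56.1 = 280.5 Hz.
f_beat = |271.0 − 280.5| = 9.5 Hz.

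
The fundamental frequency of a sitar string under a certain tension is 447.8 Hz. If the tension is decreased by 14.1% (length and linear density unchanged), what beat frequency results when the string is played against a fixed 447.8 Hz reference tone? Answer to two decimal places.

For a string, f ∝ √T, so the new frequency is 447.8·√0.859 = 415.0311 Hz.
f_beat = |415.0311 − 447.8| = 32.77 Hz.

32.77 Hz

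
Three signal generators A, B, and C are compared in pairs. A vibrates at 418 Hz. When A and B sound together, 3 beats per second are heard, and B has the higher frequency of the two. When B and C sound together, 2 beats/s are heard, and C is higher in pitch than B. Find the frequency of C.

B is above A, so f_B = 418 + 3 = 421 Hz.
C is above B, so f_C = 421 + 2 = 423 Hz.

423 Hz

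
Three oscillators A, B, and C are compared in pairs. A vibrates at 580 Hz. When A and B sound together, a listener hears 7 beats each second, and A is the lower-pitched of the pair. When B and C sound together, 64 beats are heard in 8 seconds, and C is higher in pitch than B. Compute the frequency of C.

B is above A, so f_B = 580 + 7 = 587 Hz.
B–C: Beat frequency = 64/8 = 8 Hz.
C is above B, so f_C = 587 + 8 = 595 Hz.

595 Hz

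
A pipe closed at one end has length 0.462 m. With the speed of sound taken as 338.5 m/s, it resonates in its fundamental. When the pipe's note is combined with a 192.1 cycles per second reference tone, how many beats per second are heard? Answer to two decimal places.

8.93 Hz

Closed pipe (odd harmonics): f_n = n·v/(4L) = 1·338.5/(4·0.462) = 183.1710 Hz.
f_beat = |183.1710 − 192.1| = 8.93 Hz.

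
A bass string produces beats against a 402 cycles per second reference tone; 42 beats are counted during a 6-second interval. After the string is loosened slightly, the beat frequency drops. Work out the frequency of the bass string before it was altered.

Beat frequency = 42/6 = 7 Hz.
|f − 402| = 7, so the bass string was at either 395 Hz or 409 Hz.
Reducing tension lowers a string's frequency; the adjustment lowers the bass string's frequency.
The beat rate fell, so the adjustment moved the bass string toward 402 Hz — it must have started above the reference.

409 Hz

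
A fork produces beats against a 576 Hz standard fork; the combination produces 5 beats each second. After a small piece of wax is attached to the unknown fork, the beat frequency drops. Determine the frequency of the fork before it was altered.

581 Hz

|f − 576| = 5, so the fork was at either 571 Hz or 581 Hz.
Loading a fork with wax lowers its frequency; the adjustment lowers the fork's frequency.
The beat rate fell, so the adjustment moved the fork toward 576 Hz — it must have started above the reference.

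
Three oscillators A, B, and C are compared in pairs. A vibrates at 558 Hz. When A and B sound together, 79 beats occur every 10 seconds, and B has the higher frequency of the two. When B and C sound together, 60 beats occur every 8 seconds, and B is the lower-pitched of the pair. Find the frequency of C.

573.4 Hz

A–B: Beat frequency = 79/10 = 7.9 Hz.
B is above A, so f_B = 558 + 7.9 = 565.9 Hz.
B–C: Beat frequency = 60/8 = 7.5 Hz.
C is above B, so f_C = 565.9 + 7.5 = 573.4 Hz.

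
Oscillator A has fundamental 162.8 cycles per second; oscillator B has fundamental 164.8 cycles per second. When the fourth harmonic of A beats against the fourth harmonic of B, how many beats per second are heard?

8.0 Hz

Fourth harmonic of the first: 4·162.8 = 651.2 Hz.
Fourth harmonic of the second: 4·164.8 = 659.2 Hz.
f_beat = |651.2 − 659.2| = 8.0 Hz.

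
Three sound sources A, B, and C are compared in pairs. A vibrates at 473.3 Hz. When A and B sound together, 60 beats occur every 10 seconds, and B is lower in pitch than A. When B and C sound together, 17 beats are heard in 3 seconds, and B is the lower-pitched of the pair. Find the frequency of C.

472.9667 Hz

A–B: Beat frequency = 60/10 = 6 Hz.
B is below A, so f_B = 473.3 − 6 = 467.3 Hz.
B–C: Beat frequency = 17/3 = 5.6667 Hz.
C is above B, so f_C = 467.3 + 5.6667 = 472.9667 Hz.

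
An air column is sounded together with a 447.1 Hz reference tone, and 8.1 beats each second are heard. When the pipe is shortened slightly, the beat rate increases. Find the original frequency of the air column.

|f − 447.1| = 8.1, so the air column was at either 439 Hz or 455.2 Hz.
A shorter pipe has a higher fundamental; the adjustment raises the air column's frequency.
The beat rate rose, so the adjustment moved the air column further from 447.1 Hz — it was already above the reference.

455.2 Hz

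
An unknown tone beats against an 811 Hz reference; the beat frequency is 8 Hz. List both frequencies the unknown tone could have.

|f − 811| = 8, so f = 811 ± 8.

803 Hz or 819 Hz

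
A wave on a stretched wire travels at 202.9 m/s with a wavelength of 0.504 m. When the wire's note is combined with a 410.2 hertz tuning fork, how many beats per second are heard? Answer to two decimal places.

7.62 Hz

Source frequency f = v/λ = 202.9/0.504 = 402.5794 Hz.
f_beat = |402.5794 − 410.2| = 7.62 Hz.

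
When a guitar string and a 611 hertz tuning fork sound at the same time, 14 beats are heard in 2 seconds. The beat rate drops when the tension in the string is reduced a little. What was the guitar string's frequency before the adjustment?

618 Hz

Beat frequency = 14/2 = 7 Hz.
|f − 611| = 7, so the guitar string was at either 604 Hz or 618 Hz.
Lower tension means lower frequency; the adjustment lowers the guitar string's frequency.
The beat rate fell, so the adjustment moved the guitar string toward 611 Hz — it must have started above the reference.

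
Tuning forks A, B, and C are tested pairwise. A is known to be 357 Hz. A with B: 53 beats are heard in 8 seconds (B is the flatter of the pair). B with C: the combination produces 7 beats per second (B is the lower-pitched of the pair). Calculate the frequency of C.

357.375 Hz

A–B: Beat frequency = 53/8 = 6.625 Hz.
B is below A, so f_B = 357 − 6.625 = 350.375 Hz.
C is above B, so f_C = 350.375 + 7 = 357.375 Hz.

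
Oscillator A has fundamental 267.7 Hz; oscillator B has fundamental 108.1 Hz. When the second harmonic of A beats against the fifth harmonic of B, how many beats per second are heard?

Second harmonic of the first: 2·267.7 = 535.4 Hz.
Fifth harmonic of the second: 5·108.1 = 540.5 Hz.
f_beat = |535.4 − 540.5| = 5.1 Hz.

5.1 Hz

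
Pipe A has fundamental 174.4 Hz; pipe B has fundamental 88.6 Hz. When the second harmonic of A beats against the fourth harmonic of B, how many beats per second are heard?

5.6 Hz

Second harmonic of the first: 2·174.4 = 348.8 Hz.
Fourth harmonic of the second: 4·88.6 = 354.4 Hz.
f_beat = |348.8 − 354.4| = 5.6 Hz.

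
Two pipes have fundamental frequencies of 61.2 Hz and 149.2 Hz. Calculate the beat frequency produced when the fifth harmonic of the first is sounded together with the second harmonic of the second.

7.6 Hz

Fifth harmonic of the first: 5·61.2 = 306.0 Hz.
Second harmonic of the second: 2·149.2 = 298.4 Hz.
f_beat = |306.0 − 298.4| = 7.6 Hz.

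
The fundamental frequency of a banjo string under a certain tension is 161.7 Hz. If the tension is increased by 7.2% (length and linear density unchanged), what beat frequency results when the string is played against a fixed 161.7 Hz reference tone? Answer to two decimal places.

For a string, f ∝ √T, so the new frequency is 161.7·√1.072 = 167.4200 Hz.
f_beat = |167.4200 − 161.7| = 5.72 Hz.

5.72 Hz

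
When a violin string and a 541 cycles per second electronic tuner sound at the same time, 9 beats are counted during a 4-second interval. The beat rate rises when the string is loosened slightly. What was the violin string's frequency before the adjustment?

538.75 Hz

Beat frequency = 9/4 = 2.25 Hz.
|f − 541| = 2.25, so the violin string was at either 538.75 Hz or 543.25 Hz.
Reducing tension lowers a string's frequency; the adjustment lowers the violin string's frequency.
The beat rate rose, so the adjustment moved the violin string further from 541 Hz — it was already below the reference.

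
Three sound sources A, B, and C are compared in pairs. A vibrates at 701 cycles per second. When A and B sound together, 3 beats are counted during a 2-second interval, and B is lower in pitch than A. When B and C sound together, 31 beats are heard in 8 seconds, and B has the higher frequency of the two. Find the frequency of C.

695.625 Hz

A–B: Beat frequency = 3/2 = 1.5 Hz.
B is below A, so f_B = 701 − 1.5 = 699.5 Hz.
B–C: Beat frequency = 31/8 = 3.875 Hz.
C is below B, so f_C = 699.5 − 3.875 = 695.625 Hz.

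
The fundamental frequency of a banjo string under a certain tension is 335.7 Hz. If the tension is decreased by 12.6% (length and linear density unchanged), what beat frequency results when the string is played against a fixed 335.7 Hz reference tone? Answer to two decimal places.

For a string, f ∝ √T, so the new frequency is 335.7·√0.874 = 313.8391 Hz.
f_beat = |313.8391 − 335.7| = 21.86 Hz.

21.86 Hz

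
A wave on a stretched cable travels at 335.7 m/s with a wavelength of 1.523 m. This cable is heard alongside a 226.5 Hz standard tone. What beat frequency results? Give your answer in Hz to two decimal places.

6.08 Hz

Source frequency f = v/λ = 335.7/1.523 = 220.4202 Hz.
f_beat = |220.4202 − 226.5| = 6.08 Hz.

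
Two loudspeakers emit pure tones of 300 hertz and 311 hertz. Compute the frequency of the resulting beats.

11 Hz

f_beat = |f₁ − f₂|.
|300 − 311| = 11 Hz.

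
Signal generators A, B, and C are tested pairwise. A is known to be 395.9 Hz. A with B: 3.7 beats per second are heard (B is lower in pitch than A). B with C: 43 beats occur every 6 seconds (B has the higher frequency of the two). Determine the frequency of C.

B is below A, so f_B = 395.9 − 3.7 = 392.2 Hz.
B–C: Beat frequency = 43/6 = 7.1667 Hz.
C is below B, so f_C = 392.2 − 7.1667 = 385.0333 Hz.

385.0333 Hz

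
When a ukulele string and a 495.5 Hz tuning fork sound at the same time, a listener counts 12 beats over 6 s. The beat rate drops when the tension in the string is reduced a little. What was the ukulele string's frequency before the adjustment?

Beat frequency = 12/6 = 2 Hz.
|f − 495.5| = 2, so the ukulele string was at either 493.5 Hz or 497.5 Hz.
Lower tension means lower frequency; the adjustment lowers the ukulele string's frequency.
The beat rate fell, so the adjustment moved the ukulele string toward 495.5 Hz — it must have started above the reference.

497.5 Hz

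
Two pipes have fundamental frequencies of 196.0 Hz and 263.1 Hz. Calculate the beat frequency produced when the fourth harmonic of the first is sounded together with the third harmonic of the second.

Fourth harmonic of the first: 4·196.0 = 784.0 Hz.
Third harmonic of the second: 3·263.1 = 789.3 Hz.
f_beat = |784.0 − 789.3| = 5.3 Hz.

5.3 Hz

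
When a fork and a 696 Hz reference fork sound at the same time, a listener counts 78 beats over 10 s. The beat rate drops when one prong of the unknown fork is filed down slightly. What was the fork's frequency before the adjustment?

688.2 Hz

Beat frequency = 78/10 = 7.8 Hz.
|f − 696| = 7.8, so the fork was at either 688.2 Hz or 703.8 Hz.
Filing a prong removes mass and raises the fork's frequency; the adjustment raises the fork's frequency.
The beat rate fell, so the adjustment moved the fork toward 696 Hz — it must have started below the reference.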